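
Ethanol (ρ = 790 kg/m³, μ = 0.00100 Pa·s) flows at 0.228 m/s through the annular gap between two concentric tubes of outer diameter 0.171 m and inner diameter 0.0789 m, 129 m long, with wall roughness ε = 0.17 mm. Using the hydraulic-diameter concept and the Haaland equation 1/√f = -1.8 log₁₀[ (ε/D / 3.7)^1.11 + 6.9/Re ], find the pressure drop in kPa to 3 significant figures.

Hydraulic diameter D_h = 4A/P = D_o - D_i = 0.171 - 0.0789 = 0.0921 m.
Re = ρVD_h/μ = 790·0.228·0.0921/0.001 = 1.659e+04.
ε/D_h = 0.00017/0.0921 = 0.00185; Haaland gives 1/√f = -1.8 log₁₀[0.000216+0.000416] = 5.759, so f = 0.03016.
ΔP = f(L/D_h)(ρV²/2) = 0.03016·129/0.0921·20.53 = 867.3 Pa.
ΔP = 0.867 kPa.

ΔP ≈ 0.867 kPa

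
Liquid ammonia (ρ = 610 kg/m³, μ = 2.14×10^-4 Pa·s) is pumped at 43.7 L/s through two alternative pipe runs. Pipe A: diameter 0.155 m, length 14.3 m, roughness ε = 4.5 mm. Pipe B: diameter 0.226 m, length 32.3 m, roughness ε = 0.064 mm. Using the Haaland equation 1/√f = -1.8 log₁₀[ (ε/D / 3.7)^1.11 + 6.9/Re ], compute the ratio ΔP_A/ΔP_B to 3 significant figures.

ΔP_A/ΔP_B ≈ 10.5

Pipe A: V = Q/A = 0.0437/0.01887 = 2.316 m/s; Re = 1.023e+06; ε/D = 0.029; Haaland → f = 0.05655; ΔP_A = f(L/D)(ρV²/2) = 8534 Pa.
Pipe B: V = Q/A = 0.0437/0.04011 = 1.089 m/s; Re = 7.018e+05; ε/D = 0.000283; Haaland → f = 0.0157; ΔP_B = f(L/D)(ρV²/2) = 812.1 Pa.
ΔP_A/ΔP_B = 8534/812.1 = 10.5.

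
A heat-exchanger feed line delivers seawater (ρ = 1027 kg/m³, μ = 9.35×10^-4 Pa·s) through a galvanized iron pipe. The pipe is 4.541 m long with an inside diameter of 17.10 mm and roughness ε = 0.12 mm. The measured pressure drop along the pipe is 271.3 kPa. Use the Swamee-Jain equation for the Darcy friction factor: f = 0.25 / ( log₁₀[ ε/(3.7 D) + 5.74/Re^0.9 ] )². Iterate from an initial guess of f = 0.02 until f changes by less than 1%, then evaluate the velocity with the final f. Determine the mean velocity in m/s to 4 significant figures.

V ≈ 7.597 m/s

Rearranging Darcy-Weisbach: V = √(2·ΔP·D/(f·L·ρ)). With ε/D = 0.00012/0.0171 = 0.00702, iterate starting from f = 0.02:
  f = 0.02 → V = √(2·2.713e+05·0.0171/(0.02·4.541·1027)) = 9.974 m/s; Re = ρVD/μ = 1.873e+05; f → 0.03432
  f = 0.03432 → V = 7.614 m/s; Re = 1.43e+05; f → 0.03447
Converged (Δf/f < 1%). With the final f = 0.03447: V = √(2·2.713e+05·0.0171/(0.03447·4.541·1027)) = 7.597 m/s.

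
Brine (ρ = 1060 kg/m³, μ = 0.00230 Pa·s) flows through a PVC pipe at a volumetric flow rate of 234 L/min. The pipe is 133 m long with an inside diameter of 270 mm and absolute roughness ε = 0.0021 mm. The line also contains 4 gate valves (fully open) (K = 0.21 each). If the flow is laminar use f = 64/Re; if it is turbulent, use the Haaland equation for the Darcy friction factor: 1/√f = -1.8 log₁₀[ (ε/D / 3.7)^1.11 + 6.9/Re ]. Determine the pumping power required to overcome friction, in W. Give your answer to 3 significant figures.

Q = 234 L/min = 234/60000 = 0.0039 m³/s.
Cross-sectional area A = πD²/4 = π(0.27)²/4 = 0.05726 m²; mean velocity V = Q/A = 0.0039/0.05726 = 0.06812 m/s.
Reynolds number Re = ρVD/μ = 1060 · 0.06812 · 0.27 / 0.0023 = 8476.
Re > 4000 → turbulent. Relative roughness ε/D = 2.1e-06/0.27 = 7.78e-06. Haaland: 1/√f = -1.8 log₁₀[(7.78e-06/3.7)^1.11 + 6.9/8476] = -1.8 log₁₀[4.99e-07 + 0.000814] = 5.56, so f = 0.03234.
Total minor-loss coefficient ΣK = 4·0.21 = 0.84.
ΔP = [f·L/D + ΣK]·(ρV²/2) = [0.03234·133/0.27 + 0.84]·(1060·0.06812²/2) = [15.93 + 0.84]·2.459 = 41.24 Pa.
Pumping power P = QΔP = 0.0039·41.24 = 0.1609 W = 0.161 W.

P ≈ 0.161 W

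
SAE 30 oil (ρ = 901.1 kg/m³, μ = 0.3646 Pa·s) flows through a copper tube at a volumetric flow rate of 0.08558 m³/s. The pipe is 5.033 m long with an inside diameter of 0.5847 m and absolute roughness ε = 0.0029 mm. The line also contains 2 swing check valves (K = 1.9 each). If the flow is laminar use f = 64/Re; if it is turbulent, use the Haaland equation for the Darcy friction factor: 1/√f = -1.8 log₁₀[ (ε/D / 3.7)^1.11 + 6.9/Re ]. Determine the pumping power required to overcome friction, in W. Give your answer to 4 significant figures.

Cross-sectional area A = πD²/4 = π(0.5847)²/4 = 0.2685 m²; mean velocity V = Q/A = 0.08558/0.2685 = 0.3187 m/s.
Reynolds number Re = ρVD/μ = 901.1 · 0.3187 · 0.5847 / 0.365 = 460.6.
Re < 2300 → laminar flow, so f = 64/Re = 64/460.6 = 0.139 (the turbulent correlation is not needed).
Total minor-loss coefficient ΣK = 2·1.9 = 3.8.
ΔP = [f·L/D + ΣK]·(ρV²/2) = [0.139·5.033/0.5847 + 3.8]·(901.1·0.3187²/2) = [1.196 + 3.8]·45.77 = 228.7 Pa.
Pumping power P = QΔP = 0.08558·228.7 = 19.569 W = 19.57 W.

P ≈ 19.57 W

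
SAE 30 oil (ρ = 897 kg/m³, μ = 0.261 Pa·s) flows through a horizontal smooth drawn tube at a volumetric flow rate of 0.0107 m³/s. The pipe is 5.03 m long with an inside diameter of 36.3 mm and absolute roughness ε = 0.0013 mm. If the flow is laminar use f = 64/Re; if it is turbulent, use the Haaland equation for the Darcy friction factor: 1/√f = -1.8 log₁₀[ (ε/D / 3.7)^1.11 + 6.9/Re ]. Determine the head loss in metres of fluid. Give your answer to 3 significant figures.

h_f ≈ 37.5 m

Cross-sectional area A = πD²/4 = π(0.0363)²/4 = 0.001035 m²; mean velocity V = Q/A = 0.0107/0.001035 = 10.34 m/s.
Reynolds number Re = ρVD/μ = 897 · 10.34 · 0.0363 / 0.261 = 1290.
Re < 2300 → laminar flow, so f = 64/Re = 64/1290 = 0.04962 (the turbulent correlation is not needed).
Darcy-Weisbach: ΔP = f(L/D)(ρV²/2) = 0.04962·(5.03/0.0363)·(897·10.34²/2) = 0.04962·138.6·4.794e+04 = 3.296e+05 Pa.
Head loss h_f = ΔP/(ρg) = 3.296e+05/(897·9.81) = 37.5 m.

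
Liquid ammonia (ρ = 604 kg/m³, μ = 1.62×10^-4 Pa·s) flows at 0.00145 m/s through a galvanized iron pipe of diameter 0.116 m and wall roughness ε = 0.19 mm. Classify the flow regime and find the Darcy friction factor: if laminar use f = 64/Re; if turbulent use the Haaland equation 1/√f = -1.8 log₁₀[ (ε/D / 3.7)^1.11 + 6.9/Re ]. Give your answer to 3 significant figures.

f ≈ 0.102

Re = ρVD/μ = 604·0.00145·0.116/0.000162 = 627.1.
Re < 2300 → laminar, so f = 64/Re = 0.1021 (roughness is irrelevant in laminar flow).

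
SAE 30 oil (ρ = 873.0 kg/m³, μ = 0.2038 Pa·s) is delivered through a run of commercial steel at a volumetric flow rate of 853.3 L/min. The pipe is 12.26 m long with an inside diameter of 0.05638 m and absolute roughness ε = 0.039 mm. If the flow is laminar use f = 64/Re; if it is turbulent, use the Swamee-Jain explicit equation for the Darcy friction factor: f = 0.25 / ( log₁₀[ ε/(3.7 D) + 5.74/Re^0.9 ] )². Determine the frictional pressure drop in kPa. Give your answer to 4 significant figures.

Q = 853.3 L/min = 853.3/60000 = 0.01422 m³/s.
Cross-sectional area A = πD²/4 = π(0.05638)²/4 = 0.002497 m²; mean velocity V = Q/A = 0.01422/0.002497 = 5.697 m/s.
Reynolds number Re = ρVD/μ = 873 · 5.697 · 0.05638 / 0.204 = 1376.
Re < 2300 → laminar flow, so f = 64/Re = 64/1376 = 0.04652 (the turbulent correlation is not needed).
Darcy-Weisbach: ΔP = f(L/D)(ρV²/2) = 0.04652·(12.26/0.05638)·(873·5.697²/2) = 0.04652·217.5·1.416e+04 = 1.433e+05 Pa.
ΔP = 1.433e+05 Pa = 143.3 kPa.

ΔP ≈ 143.3 kPa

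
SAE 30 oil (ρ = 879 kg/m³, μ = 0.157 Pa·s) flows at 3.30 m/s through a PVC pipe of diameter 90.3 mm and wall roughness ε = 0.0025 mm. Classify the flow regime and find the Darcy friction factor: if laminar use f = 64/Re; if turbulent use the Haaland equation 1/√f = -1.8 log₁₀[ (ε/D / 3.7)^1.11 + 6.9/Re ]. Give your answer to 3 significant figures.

Re = ρVD/μ = 879·3.3·0.0903/0.157 = 1668.
Re < 2300 → laminar, so f = 64/Re = 0.03836 (roughness is irrelevant in laminar flow).

f ≈ 0.0384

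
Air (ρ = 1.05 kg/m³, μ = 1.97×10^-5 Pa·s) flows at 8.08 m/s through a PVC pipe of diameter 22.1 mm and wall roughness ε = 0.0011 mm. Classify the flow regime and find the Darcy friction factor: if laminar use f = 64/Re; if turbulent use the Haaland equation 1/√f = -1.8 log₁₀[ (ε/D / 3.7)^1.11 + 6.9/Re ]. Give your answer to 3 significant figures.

Re = ρVD/μ = 1.05·8.08·0.0221/1.97e-05 = 9518.
Re > 4000 → turbulent. ε/D = 1.1e-06/0.0221 = 4.98e-05; Haaland: 1/√f = -1.8 log₁₀[3.92e-06 + 0.000725] = 5.647, so f = 0.03136.

f ≈ 0.0314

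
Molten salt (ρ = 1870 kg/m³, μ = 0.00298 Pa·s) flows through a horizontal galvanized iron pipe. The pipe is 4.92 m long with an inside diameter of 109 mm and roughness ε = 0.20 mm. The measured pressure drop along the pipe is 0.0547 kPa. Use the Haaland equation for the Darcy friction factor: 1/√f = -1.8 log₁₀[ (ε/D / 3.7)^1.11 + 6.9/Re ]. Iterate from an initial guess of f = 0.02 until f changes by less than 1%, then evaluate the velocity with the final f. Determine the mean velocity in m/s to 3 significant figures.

Rearranging Darcy-Weisbach: V = √(2·ΔP·D/(f·L·ρ)). With ε/D = 0.0002/0.109 = 0.00183, iterate starting from f = 0.02:
  f = 0.02 → V = √(2·54.7·0.109/(0.02·4.92·1870)) = 0.2546 m/s; Re = ρVD/μ = 1.741e+04; f → 0.02988
  f = 0.02988 → V = 0.2083 m/s; Re = 1.425e+04; f → 0.031
  f = 0.031 → V = 0.2045 m/s; Re = 1.399e+04; f → 0.03111
Converged (Δf/f < 1%). With the final f = 0.03111: V = √(2·54.7·0.109/(0.03111·4.92·1870)) = 0.2041 m/s.

V ≈ 0.204 m/s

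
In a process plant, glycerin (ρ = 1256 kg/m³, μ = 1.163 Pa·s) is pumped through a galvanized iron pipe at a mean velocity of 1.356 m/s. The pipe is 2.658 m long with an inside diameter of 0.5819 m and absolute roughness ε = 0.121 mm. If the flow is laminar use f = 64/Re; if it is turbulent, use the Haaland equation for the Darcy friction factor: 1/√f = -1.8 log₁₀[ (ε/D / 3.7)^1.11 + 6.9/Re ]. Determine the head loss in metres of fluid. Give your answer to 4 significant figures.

h_f ≈ 0.03215 m

Reynolds number Re = ρVD/μ = 1256 · 1.356 · 0.5819 / 1.16 = 852.2.
Re < 2300 → laminar flow, so f = 64/Re = 64/852.2 = 0.0751 (the turbulent correlation is not needed).
Darcy-Weisbach: ΔP = f(L/D)(ρV²/2) = 0.0751·(2.658/0.5819)·(1256·1.356²/2) = 0.0751·4.568·1155 = 396.1 Pa.
Head loss h_f = ΔP/(ρg) = 396.1/(1256·9.81) = 0.03215 m.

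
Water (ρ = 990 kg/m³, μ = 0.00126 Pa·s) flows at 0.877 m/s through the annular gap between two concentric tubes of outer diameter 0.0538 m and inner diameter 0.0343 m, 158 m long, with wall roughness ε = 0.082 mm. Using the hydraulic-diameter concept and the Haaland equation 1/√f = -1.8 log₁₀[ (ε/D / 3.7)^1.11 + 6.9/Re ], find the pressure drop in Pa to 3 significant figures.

ΔP ≈ 107000 Pa

Hydraulic diameter D_h = 4A/P = D_o - D_i = 0.0538 - 0.0343 = 0.0195 m.
Re = ρVD_h/μ = 990·0.877·0.0195/0.00126 = 1.344e+04.
ε/D_h = 8.2e-05/0.0195 = 0.00421; Haaland gives 1/√f = -1.8 log₁₀[0.000539+0.000514] = 5.36, so f = 0.03481.
ΔP = f(L/D_h)(ρV²/2) = 0.03481·158/0.0195·380.7 = 1.074e+05 Pa.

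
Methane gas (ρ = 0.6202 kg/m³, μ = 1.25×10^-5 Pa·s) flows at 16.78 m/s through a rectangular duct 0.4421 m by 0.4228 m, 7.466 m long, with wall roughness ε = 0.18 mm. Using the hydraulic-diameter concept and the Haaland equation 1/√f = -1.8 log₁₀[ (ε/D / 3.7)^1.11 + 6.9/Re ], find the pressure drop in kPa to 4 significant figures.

ΔP ≈ 0.02617 kPa

Hydraulic diameter D_h = 4A/P = 4·(0.4421·0.4228)/(2·(0.4421+0.4228)) = 0.7477/1.73 = 0.4322 m.
Re = ρVD_h/μ = 0.6202·16.78·0.4322/1.25e-05 = 3.599e+05.
ε/D_h = 0.00018/0.4322 = 0.000416; Haaland gives 1/√f = -1.8 log₁₀[4.14e-05+1.92e-05] = 7.592, so f = 0.01735.
ΔP = f(L/D_h)(ρV²/2) = 0.01735·7.466/0.4322·87.31 = 26.17 Pa.
ΔP = 0.02617 kPa.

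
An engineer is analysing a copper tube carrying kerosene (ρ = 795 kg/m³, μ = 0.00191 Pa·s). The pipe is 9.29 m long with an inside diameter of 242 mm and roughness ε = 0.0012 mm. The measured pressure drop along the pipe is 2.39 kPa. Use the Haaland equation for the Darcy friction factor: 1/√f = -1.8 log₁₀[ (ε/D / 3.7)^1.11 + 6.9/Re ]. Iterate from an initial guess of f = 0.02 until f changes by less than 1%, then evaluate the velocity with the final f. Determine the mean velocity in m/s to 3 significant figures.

Rearranging Darcy-Weisbach: V = √(2·ΔP·D/(f·L·ρ)). With ε/D = 1.2e-06/0.242 = 4.96e-06, iterate starting from f = 0.02:
  f = 0.02 → V = √(2·2390·0.242/(0.02·9.29·795)) = 2.798 m/s; Re = ρVD/μ = 2.819e+05; f → 0.01455
  f = 0.01455 → V = 3.281 m/s; Re = 3.305e+05; f → 0.01413
  f = 0.01413 → V = 3.33 m/s; Re = 3.354e+05; f → 0.01409
Converged (Δf/f < 1%). With the final f = 0.01409: V = √(2·2390·0.242/(0.01409·9.29·795)) = 3.334 m/s.

V ≈ 3.33 m/s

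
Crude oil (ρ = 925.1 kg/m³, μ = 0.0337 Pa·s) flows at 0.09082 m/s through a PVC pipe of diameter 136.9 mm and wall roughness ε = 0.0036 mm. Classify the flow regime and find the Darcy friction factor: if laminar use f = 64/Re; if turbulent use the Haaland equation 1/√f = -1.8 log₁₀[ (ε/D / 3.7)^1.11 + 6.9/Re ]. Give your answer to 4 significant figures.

Re = ρVD/μ = 925.1·0.09082·0.1369/0.0337 = 341.3.
Re < 2300 → laminar, so f = 64/Re = 0.1875 (roughness is irrelevant in laminar flow).

f ≈ 0.1875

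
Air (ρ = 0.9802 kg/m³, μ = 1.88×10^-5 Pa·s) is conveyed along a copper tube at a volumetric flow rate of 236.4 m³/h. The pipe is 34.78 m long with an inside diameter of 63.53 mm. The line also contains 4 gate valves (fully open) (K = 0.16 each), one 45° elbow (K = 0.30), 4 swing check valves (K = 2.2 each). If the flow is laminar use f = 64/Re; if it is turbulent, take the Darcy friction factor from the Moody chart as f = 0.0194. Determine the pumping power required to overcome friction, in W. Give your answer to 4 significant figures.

P ≈ 281.2 W

Q = 236.4 m³/h = 236.4/3600 = 0.06567 m³/s.
Cross-sectional area A = πD²/4 = π(0.06353)²/4 = 0.00317 m²; mean velocity V = Q/A = 0.06567/0.00317 = 20.72 m/s.
Reynolds number Re = ρVD/μ = 0.9802 · 20.72 · 0.06353 / 1.88e-05 = 6.862e+04.
Re > 4000 → turbulent; use the Moody-chart value f = 0.0194.
Total minor-loss coefficient ΣK = 4·0.16 + 1·0.3 + 4·2.2 = 9.74.
ΔP = [f·L/D + ΣK]·(ρV²/2) = [0.0194·34.78/0.06353 + 9.74]·(0.9802·20.72²/2) = [10.62 + 9.74]·210.3 = 4282 Pa.
Pumping power P = QΔP = 0.06567·4282 = 281.20 W = 281.2 W.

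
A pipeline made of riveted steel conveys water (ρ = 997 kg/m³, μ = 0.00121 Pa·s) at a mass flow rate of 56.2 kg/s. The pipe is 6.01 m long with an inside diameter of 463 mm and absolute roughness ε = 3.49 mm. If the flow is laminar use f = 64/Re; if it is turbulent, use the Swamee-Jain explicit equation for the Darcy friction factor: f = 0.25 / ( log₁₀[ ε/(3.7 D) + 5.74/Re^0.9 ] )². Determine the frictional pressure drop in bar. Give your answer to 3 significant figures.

A = πD²/4 = π(0.463)²/4 = 0.1684 m²; mean velocity V = ṁ/(ρA) = 56.2/(997 · 0.1684) = 0.3348 m/s.
Reynolds number Re = ρVD/μ = 997 · 0.3348 · 0.463 / 0.00121 = 1.277e+05.
Re > 4000 → turbulent. Relative roughness ε/D = 0.00349/0.463 = 0.00754. Swamee-Jain: f = 0.25/(log₁₀[0.00754/3.7 + 5.74/1.277e+05^0.9])² = 0.25/(log₁₀[0.00204 + 0.000146])² = 0.25/(-2.661)² = 0.03531.
Darcy-Weisbach: ΔP = f(L/D)(ρV²/2) = 0.03531·(6.01/0.463)·(997·0.3348²/2) = 0.03531·12.98·55.88 = 25.61 Pa.
ΔP = 25.61 Pa = 2.56×10^-4 bar.

ΔP ≈ 2.56×10^-4 bar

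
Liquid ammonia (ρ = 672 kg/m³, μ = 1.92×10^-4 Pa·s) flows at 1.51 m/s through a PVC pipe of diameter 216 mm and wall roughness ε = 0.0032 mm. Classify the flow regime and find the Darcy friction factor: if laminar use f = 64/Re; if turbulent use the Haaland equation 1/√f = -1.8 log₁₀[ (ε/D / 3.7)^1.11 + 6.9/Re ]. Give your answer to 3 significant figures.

Re = ρVD/μ = 672·1.51·0.216/0.000192 = 1.142e+06.
Re > 4000 → turbulent. ε/D = 3.2e-06/0.216 = 1.48e-05; Haaland: 1/√f = -1.8 log₁₀[1.02e-06 + 6.04e-06] = 9.272, so f = 0.01163.

f ≈ 0.0116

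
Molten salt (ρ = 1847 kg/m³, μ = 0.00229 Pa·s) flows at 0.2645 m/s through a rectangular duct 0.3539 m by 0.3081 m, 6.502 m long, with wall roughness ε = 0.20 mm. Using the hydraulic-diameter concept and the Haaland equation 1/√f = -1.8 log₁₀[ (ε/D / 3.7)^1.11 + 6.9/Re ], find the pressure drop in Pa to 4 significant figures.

ΔP ≈ 27.36 Pa

Hydraulic diameter D_h = 4A/P = 4·(0.3539·0.3081)/(2·(0.3539+0.3081)) = 0.4361/1.324 = 0.3294 m.
Re = ρVD_h/μ = 1847·0.2645·0.3294/0.00229 = 7.028e+04.
ε/D_h = 0.0002/0.3294 = 0.000607; Haaland gives 1/√f = -1.8 log₁₀[6.29e-05+9.82e-05] = 6.827, so f = 0.02145.
ΔP = f(L/D_h)(ρV²/2) = 0.02145·6.502/0.3294·64.61 = 27.36 Pa.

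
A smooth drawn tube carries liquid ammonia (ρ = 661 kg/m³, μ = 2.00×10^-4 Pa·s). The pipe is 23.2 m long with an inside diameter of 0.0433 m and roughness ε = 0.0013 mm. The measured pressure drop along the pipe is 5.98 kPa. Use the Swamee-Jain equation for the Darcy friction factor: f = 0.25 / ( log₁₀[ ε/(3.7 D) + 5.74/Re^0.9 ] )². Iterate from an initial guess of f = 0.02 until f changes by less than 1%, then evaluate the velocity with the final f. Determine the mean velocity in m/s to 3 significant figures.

Rearranging Darcy-Weisbach: V = √(2·ΔP·D/(f·L·ρ)). With ε/D = 1.3e-06/0.0433 = 3e-05, iterate starting from f = 0.02:
  f = 0.02 → V = √(2·5980·0.0433/(0.02·23.2·661)) = 1.299 m/s; Re = ρVD/μ = 1.86e+05; f → 0.01602
  f = 0.01602 → V = 1.452 m/s; Re = 2.078e+05; f → 0.0157
  f = 0.0157 → V = 1.467 m/s; Re = 2.099e+05; f → 0.01567
Converged (Δf/f < 1%). With the final f = 0.01567: V = √(2·5980·0.0433/(0.01567·23.2·661)) = 1.468 m/s.

V ≈ 1.47 m/s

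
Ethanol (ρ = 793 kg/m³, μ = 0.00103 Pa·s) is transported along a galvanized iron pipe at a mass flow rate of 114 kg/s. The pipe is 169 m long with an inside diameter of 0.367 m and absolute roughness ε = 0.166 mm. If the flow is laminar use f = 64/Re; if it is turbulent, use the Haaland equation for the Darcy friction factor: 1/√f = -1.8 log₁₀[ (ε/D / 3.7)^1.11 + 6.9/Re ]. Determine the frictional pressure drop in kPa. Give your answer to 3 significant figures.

ΔP ≈ 5.90 kPa

A = πD²/4 = π(0.367)²/4 = 0.1058 m²; mean velocity V = ṁ/(ρA) = 114/(793 · 0.1058) = 1.359 m/s.
Reynolds number Re = ρVD/μ = 793 · 1.359 · 0.367 / 0.00103 = 3.84e+05.
Re > 4000 → turbulent. Relative roughness ε/D = 0.000166/0.367 = 0.000452. Haaland: 1/√f = -1.8 log₁₀[(0.000452/3.7)^1.11 + 6.9/3.84e+05] = -1.8 log₁₀[4.54e-05 + 1.8e-05] = 7.557, so f = 0.01751.
Darcy-Weisbach: ΔP = f(L/D)(ρV²/2) = 0.01751·(169/0.367)·(793·1.359²/2) = 0.01751·460.5·732.3 = 5905 Pa.
ΔP = 5905 Pa = 5.90 kPa.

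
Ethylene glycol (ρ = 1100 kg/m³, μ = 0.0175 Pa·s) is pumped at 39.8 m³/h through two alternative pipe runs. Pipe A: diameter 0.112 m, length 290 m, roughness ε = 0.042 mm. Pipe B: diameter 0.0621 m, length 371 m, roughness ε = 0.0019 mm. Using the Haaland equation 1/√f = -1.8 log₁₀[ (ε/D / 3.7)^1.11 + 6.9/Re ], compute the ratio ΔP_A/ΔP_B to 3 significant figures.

Pipe A: V = Q/A = 0.01106/0.009852 = 1.122 m/s; Re = 7900; ε/D = 0.000375; Haaland → f = 0.03338; ΔP_A = f(L/D)(ρV²/2) = 5.986e+04 Pa.
Pipe B: V = Q/A = 0.01106/0.003029 = 3.65 m/s; Re = 1.425e+04; ε/D = 3.06e-05; Haaland → f = 0.02812; ΔP_B = f(L/D)(ρV²/2) = 1.231e+06 Pa.
ΔP_A/ΔP_B = 5.986e+04/1.231e+06 = 0.0486.

ΔP_A/ΔP_B ≈ 0.0486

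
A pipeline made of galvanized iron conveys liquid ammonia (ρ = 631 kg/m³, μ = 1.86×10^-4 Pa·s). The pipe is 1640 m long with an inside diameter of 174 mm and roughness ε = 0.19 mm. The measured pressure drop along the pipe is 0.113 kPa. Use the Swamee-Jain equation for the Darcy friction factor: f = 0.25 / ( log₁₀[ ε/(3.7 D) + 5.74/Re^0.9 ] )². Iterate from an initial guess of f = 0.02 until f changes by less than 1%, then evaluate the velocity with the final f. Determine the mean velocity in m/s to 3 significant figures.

Rearranging Darcy-Weisbach: V = √(2·ΔP·D/(f·L·ρ)). With ε/D = 0.00019/0.174 = 0.00109, iterate starting from f = 0.02:
  f = 0.02 → V = √(2·113·0.174/(0.02·1640·631)) = 0.04359 m/s; Re = ρVD/μ = 2.573e+04; f → 0.02704
  f = 0.02704 → V = 0.03749 m/s; Re = 2.213e+04; f → 0.02778
  f = 0.02778 → V = 0.03698 m/s; Re = 2.183e+04; f → 0.02785
Converged (Δf/f < 1%). With the final f = 0.02785: V = √(2·113·0.174/(0.02785·1640·631)) = 0.03694 m/s.

V ≈ 0.0369 m/s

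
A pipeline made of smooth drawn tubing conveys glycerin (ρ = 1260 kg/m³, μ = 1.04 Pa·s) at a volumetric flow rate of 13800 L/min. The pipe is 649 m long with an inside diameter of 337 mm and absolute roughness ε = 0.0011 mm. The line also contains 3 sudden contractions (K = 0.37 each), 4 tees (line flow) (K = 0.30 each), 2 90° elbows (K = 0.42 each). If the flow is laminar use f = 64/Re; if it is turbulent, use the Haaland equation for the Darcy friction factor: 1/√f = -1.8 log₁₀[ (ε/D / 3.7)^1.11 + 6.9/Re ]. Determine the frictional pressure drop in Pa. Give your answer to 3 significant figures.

ΔP ≈ 504000 Pa

Q = 13800 L/min = 13800/60000 = 0.23 m³/s.
Cross-sectional area A = πD²/4 = π(0.337)²/4 = 0.0892 m²; mean velocity V = Q/A = 0.23/0.0892 = 2.579 m/s.
Reynolds number Re = ρVD/μ = 1260 · 2.579 · 0.337 / 1.04 = 1053.
Re < 2300 → laminar flow, so f = 64/Re = 64/1053 = 0.06079 (the turbulent correlation is not needed).
Total minor-loss coefficient ΣK = 3·0.37 + 4·0.3 + 2·0.42 = 3.15.
ΔP = [f·L/D + ΣK]·(ρV²/2) = [0.06079·649/0.337 + 3.15]·(1260·2.579²/2) = [117.1 + 3.15]·4189 = 5.036e+05 Pa.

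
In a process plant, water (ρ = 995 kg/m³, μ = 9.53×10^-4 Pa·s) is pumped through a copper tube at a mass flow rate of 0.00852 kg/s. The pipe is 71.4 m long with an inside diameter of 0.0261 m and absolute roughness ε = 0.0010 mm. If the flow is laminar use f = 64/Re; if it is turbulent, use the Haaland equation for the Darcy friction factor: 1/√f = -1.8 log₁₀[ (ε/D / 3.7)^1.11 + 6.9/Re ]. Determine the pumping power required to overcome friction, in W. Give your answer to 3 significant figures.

P ≈ 4.38×10^-4 W

A = πD²/4 = π(0.0261)²/4 = 0.000535 m²; mean velocity V = ṁ/(ρA) = 0.00852/(995 · 0.000535) = 0.016 m/s.
Reynolds number Re = ρVD/μ = 995 · 0.016 · 0.0261 / 0.000953 = 436.1.
Re < 2300 → laminar flow, so f = 64/Re = 64/436.1 = 0.1467 (the turbulent correlation is not needed).
Darcy-Weisbach: ΔP = f(L/D)(ρV²/2) = 0.1467·(71.4/0.0261)·(995·0.016²/2) = 0.1467·2736·0.1274 = 51.16 Pa.
Q = ṁ/ρ = 0.00852/995 = 8.563e-06 m³/s.
Pumping power P = QΔP = 8.563e-06·51.16 = 4.380×10^-4 W = 4.38×10^-4 W.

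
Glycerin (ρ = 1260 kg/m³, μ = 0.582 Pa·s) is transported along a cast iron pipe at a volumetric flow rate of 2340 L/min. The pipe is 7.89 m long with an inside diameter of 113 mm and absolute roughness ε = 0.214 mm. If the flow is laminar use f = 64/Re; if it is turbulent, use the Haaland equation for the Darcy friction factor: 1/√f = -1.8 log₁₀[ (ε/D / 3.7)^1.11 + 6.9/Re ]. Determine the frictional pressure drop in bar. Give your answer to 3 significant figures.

ΔP ≈ 0.448 bar

Q = 2340 L/min = 2340/60000 = 0.039 m³/s.
Cross-sectional area A = πD²/4 = π(0.113)²/4 = 0.01003 m²; mean velocity V = Q/A = 0.039/0.01003 = 3.889 m/s.
Reynolds number Re = ρVD/μ = 1260 · 3.889 · 0.113 / 0.582 = 951.4.
Re < 2300 → laminar flow, so f = 64/Re = 64/951.4 = 0.06727 (the turbulent correlation is not needed).
Darcy-Weisbach: ΔP = f(L/D)(ρV²/2) = 0.06727·(7.89/0.113)·(1260·3.889²/2) = 0.06727·69.82·9527 = 4.475e+04 Pa.
ΔP = 4.475e+04 Pa = 0.448 bar.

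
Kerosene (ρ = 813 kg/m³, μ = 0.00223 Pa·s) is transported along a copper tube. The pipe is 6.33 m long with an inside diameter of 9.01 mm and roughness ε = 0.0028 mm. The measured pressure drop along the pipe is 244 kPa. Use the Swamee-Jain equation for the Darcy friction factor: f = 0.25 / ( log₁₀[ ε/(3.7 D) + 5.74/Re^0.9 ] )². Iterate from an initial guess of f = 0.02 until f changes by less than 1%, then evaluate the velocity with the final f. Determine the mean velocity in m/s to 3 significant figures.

V ≈ 5.62 m/s

Rearranging Darcy-Weisbach: V = √(2·ΔP·D/(f·L·ρ)). With ε/D = 2.8e-06/0.00901 = 0.000311, iterate starting from f = 0.02:
  f = 0.02 → V = √(2·2.44e+05·0.00901/(0.02·6.33·813)) = 6.536 m/s; Re = ρVD/μ = 2.147e+04; f → 0.02615
  f = 0.02615 → V = 5.716 m/s; Re = 1.878e+04; f → 0.02696
  f = 0.02696 → V = 5.629 m/s; Re = 1.849e+04; f → 0.02706
Converged (Δf/f < 1%). With the final f = 0.02706: V = √(2·2.44e+05·0.00901/(0.02706·6.33·813)) = 5.619 m/s.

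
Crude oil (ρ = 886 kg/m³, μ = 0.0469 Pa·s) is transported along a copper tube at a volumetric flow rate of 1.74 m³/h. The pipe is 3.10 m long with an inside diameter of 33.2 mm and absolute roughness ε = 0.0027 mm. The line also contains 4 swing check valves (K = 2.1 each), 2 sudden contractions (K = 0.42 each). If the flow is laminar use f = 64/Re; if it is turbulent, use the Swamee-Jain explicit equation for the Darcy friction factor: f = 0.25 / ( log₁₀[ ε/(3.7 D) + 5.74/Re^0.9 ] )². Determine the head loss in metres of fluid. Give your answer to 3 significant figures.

h_f ≈ 0.418 m

Q = 1.74 m³/h = 1.74/3600 = 0.0004833 m³/s.
Cross-sectional area A = πD²/4 = π(0.0332)²/4 = 0.0008657 m²; mean velocity V = Q/A = 0.0004833/0.0008657 = 0.5583 m/s.
Reynolds number Re = ρVD/μ = 886 · 0.5583 · 0.0332 / 0.0469 = 350.2.
Re < 2300 → laminar flow, so f = 64/Re = 64/350.2 = 0.1828 (the turbulent correlation is not needed).
Total minor-loss coefficient ΣK = 4·2.1 + 2·0.42 = 9.24.
ΔP = [f·L/D + ΣK]·(ρV²/2) = [0.1828·3.1/0.0332 + 9.24]·(886·0.5583²/2) = [17.07 + 9.24]·138.1 = 3633 Pa.
Head loss h_f = ΔP/(ρg) = 3633/(886·9.81) = 0.418 m.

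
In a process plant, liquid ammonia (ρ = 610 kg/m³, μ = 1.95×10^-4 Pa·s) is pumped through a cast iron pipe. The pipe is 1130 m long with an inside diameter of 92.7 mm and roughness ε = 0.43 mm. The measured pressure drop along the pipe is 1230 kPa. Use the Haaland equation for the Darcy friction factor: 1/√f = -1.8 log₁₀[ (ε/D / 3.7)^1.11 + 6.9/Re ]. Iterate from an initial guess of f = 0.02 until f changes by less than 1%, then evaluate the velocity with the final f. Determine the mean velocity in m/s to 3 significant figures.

V ≈ 3.33 m/s

Rearranging Darcy-Weisbach: V = √(2·ΔP·D/(f·L·ρ)). With ε/D = 0.00043/0.0927 = 0.00464, iterate starting from f = 0.02:
  f = 0.02 → V = √(2·1.23e+06·0.0927/(0.02·1130·610)) = 4.067 m/s; Re = ρVD/μ = 1.179e+06; f → 0.02983
  f = 0.02983 → V = 3.33 m/s; Re = 9.658e+05; f → 0.02984
Converged (Δf/f < 1%). With the final f = 0.02984: V = √(2·1.23e+06·0.0927/(0.02984·1130·610)) = 3.329 m/s.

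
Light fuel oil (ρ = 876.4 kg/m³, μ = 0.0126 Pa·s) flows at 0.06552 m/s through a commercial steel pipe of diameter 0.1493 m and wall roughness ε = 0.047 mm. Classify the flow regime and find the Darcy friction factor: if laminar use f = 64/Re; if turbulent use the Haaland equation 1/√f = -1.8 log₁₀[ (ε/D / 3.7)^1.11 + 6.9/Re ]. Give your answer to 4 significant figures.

f ≈ 0.09406

Re = ρVD/μ = 876.4·0.06552·0.1493/0.0126 = 680.4.
Re < 2300 → laminar, so f = 64/Re = 0.09406 (roughness is irrelevant in laminar flow).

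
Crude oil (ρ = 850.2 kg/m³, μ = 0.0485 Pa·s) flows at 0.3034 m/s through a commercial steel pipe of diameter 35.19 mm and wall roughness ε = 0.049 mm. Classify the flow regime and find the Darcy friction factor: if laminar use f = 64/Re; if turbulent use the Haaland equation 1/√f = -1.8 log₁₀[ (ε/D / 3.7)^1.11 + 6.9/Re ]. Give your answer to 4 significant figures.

f ≈ 0.3420

Re = ρVD/μ = 850.2·0.3034·0.03519/0.0485 = 187.2.
Re < 2300 → laminar, so f = 64/Re = 0.342 (roughness is irrelevant in laminar flow).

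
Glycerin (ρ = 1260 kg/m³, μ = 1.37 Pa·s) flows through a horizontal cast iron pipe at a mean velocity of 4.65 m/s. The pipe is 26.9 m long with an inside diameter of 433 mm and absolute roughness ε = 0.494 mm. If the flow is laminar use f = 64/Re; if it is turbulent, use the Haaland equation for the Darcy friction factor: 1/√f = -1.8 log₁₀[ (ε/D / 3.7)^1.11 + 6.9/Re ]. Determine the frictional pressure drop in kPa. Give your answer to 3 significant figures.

ΔP ≈ 29.2 kPa

Reynolds number Re = ρVD/μ = 1260 · 4.65 · 0.433 / 1.37 = 1852.
Re < 2300 → laminar flow, so f = 64/Re = 64/1852 = 0.03456 (the turbulent correlation is not needed).
Darcy-Weisbach: ΔP = f(L/D)(ρV²/2) = 0.03456·(26.9/0.433)·(1260·4.65²/2) = 0.03456·62.12·1.362e+04 = 2.925e+04 Pa.
ΔP = 2.925e+04 Pa = 29.2 kPa.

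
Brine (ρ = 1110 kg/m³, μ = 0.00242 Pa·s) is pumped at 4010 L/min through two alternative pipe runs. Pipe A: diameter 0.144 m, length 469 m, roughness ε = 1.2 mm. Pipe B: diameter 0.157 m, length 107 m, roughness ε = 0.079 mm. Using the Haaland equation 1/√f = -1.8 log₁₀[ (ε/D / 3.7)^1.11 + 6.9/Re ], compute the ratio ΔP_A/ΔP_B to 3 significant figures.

ΔP_A/ΔP_B ≈ 13.3

Pipe A: V = Q/A = 0.06683/0.01629 = 4.104 m/s; Re = 2.71e+05; ε/D = 0.00833; Haaland → f = 0.03597; ΔP_A = f(L/D)(ρV²/2) = 1.095e+06 Pa.
Pipe B: V = Q/A = 0.06683/0.01936 = 3.452 m/s; Re = 2.486e+05; ε/D = 0.000503; Haaland → f = 0.01833; ΔP_B = f(L/D)(ρV²/2) = 8.264e+04 Pa.
ΔP_A/ΔP_B = 1.095e+06/8.264e+04 = 13.3.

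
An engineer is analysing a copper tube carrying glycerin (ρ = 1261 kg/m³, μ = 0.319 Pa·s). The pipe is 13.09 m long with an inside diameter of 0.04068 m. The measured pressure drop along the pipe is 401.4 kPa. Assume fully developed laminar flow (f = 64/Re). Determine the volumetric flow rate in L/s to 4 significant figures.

Q ≈ 6.461 L/s

For laminar flow, f = 64/Re with Re = ρVD/μ, so Darcy-Weisbach reduces to ΔP = 32μLV/D². Solving for V: V = ΔP·D²/(32μL) = 4.014e+05·(0.04068)²/(32·0.319·13.09) = 4.971 m/s.
Check: Re = ρVD/μ = 1261·4.971·0.04068/0.319 = 799.4 < 2300, so the laminar assumption holds.
Q = V·A = 4.971·(π/4·0.04068²) = 0.006461 m³/s = 6.461 L/s.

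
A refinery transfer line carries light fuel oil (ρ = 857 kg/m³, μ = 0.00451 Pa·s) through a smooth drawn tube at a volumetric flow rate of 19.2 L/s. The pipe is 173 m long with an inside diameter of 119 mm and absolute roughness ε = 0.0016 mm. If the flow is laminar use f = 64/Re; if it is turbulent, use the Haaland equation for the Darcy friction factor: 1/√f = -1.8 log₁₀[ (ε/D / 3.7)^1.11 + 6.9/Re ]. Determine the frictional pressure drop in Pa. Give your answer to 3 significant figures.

ΔP ≈ 40700 Pa

Q = 19.2 L/s = 19.2/1000 = 0.0192 m³/s.
Cross-sectional area A = πD²/4 = π(0.119)²/4 = 0.01112 m²; mean velocity V = Q/A = 0.0192/0.01112 = 1.726 m/s.
Reynolds number Re = ρVD/μ = 857 · 1.726 · 0.119 / 0.00451 = 3.904e+04.
Re > 4000 → turbulent. Relative roughness ε/D = 1.6e-06/0.119 = 1.34e-05. Haaland: 1/√f = -1.8 log₁₀[(1.34e-05/3.7)^1.11 + 6.9/3.904e+04] = -1.8 log₁₀[9.16e-07 + 0.000177] = 6.751, so f = 0.02194.
Darcy-Weisbach: ΔP = f(L/D)(ρV²/2) = 0.02194·(173/0.119)·(857·1.726²/2) = 0.02194·1454·1277 = 4.074e+04 Pa.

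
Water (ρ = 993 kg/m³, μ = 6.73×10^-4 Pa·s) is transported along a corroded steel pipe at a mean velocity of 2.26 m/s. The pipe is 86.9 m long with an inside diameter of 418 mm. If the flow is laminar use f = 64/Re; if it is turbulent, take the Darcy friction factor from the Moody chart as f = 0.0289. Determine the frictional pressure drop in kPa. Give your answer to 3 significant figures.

ΔP ≈ 15.2 kPa

Reynolds number Re = ρVD/μ = 993 · 2.26 · 0.418 / 0.000673 = 1.394e+06.
Re > 4000 → turbulent; use the Moody-chart value f = 0.0289.
Darcy-Weisbach: ΔP = f(L/D)(ρV²/2) = 0.0289·(86.9/0.418)·(993·2.26²/2) = 0.0289·207.9·2536 = 1.524e+04 Pa.
ΔP = 1.524e+04 Pa = 15.2 kPa.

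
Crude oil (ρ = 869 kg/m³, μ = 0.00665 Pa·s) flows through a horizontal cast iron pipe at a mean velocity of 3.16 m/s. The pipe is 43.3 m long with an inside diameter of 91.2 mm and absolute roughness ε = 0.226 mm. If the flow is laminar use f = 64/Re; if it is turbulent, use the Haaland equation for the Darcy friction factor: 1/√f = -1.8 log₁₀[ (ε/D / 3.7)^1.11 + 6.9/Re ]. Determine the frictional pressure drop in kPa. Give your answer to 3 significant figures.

Reynolds number Re = ρVD/μ = 869 · 3.16 · 0.0912 / 0.00665 = 3.766e+04.
Re > 4000 → turbulent. Relative roughness ε/D = 0.000226/0.0912 = 0.00248. Haaland: 1/√f = -1.8 log₁₀[(0.00248/3.7)^1.11 + 6.9/3.766e+04] = -1.8 log₁₀[0.0003 + 0.000183] = 5.969, so f = 0.02807.
Darcy-Weisbach: ΔP = f(L/D)(ρV²/2) = 0.02807·(43.3/0.0912)·(869·3.16²/2) = 0.02807·474.8·4339 = 5.782e+04 Pa.
ΔP = 5.782e+04 Pa = 57.8 kPa.

ΔP ≈ 57.8 kPa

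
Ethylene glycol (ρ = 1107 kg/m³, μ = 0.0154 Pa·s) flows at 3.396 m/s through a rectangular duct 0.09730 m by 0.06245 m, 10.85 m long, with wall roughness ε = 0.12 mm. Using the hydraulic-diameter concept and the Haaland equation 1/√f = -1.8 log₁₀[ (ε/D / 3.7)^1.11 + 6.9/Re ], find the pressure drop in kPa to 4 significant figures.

ΔP ≈ 26.49 kPa

Hydraulic diameter D_h = 4A/P = 4·(0.0973·0.06245)/(2·(0.0973+0.06245)) = 0.02431/0.3195 = 0.07607 m.
Re = ρVD_h/μ = 1107·3.396·0.07607/0.0154 = 1.857e+04.
ε/D_h = 0.00012/0.07607 = 0.00158; Haaland gives 1/√f = -1.8 log₁₀[0.000182+0.000372] = 5.863, so f = 0.02909.
ΔP = f(L/D_h)(ρV²/2) = 0.02909·10.85/0.07607·6383 = 2.649e+04 Pa.
ΔP = 26.49 kPa.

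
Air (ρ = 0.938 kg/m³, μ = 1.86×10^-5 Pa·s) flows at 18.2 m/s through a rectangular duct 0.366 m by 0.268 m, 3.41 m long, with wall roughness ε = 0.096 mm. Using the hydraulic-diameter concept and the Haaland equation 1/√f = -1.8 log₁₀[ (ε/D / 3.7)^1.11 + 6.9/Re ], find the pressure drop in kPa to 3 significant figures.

Hydraulic diameter D_h = 4A/P = 4·(0.366·0.268)/(2·(0.366+0.268)) = 0.3924/1.268 = 0.3094 m.
Re = ρVD_h/μ = 0.938·18.2·0.3094/1.86e-05 = 2.84e+05.
ε/D_h = 9.6e-05/0.3094 = 0.00031; Haaland gives 1/√f = -1.8 log₁₀[2.99e-05+2.43e-05] = 7.679, so f = 0.01696.
ΔP = f(L/D_h)(ρV²/2) = 0.01696·3.41/0.3094·155.4 = 29.03 Pa.
ΔP = 0.0290 kPa.

ΔP ≈ 0.0290 kPa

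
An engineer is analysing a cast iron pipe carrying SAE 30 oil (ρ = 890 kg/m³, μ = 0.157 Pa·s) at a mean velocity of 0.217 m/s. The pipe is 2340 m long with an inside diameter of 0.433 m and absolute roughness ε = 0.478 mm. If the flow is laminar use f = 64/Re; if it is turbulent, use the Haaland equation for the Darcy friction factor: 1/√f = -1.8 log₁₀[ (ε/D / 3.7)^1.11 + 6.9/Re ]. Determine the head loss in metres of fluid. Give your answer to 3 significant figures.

h_f ≈ 1.56 m

Reynolds number Re = ρVD/μ = 890 · 0.217 · 0.433 / 0.157 = 532.6.
Re < 2300 → laminar flow, so f = 64/Re = 64/532.6 = 0.1202 (the turbulent correlation is not needed).
Darcy-Weisbach: ΔP = f(L/D)(ρV²/2) = 0.1202·(2340/0.433)·(890·0.217²/2) = 0.1202·5404·20.95 = 1.361e+04 Pa.
Head loss h_f = ΔP/(ρg) = 1.361e+04/(890·9.81) = 1.56 m.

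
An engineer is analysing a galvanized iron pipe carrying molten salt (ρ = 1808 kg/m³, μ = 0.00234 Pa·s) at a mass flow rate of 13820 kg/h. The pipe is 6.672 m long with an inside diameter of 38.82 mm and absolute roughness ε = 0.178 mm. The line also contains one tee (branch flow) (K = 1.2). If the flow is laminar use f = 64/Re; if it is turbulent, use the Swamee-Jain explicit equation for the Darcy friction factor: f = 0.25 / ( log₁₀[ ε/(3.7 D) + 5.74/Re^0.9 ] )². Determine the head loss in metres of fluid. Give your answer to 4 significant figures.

h_f ≈ 1.091 m

ṁ = 13820 kg/h = 13820/3600 = 3.839 kg/s.
A = πD²/4 = π(0.03882)²/4 = 0.001184 m²; mean velocity V = ṁ/(ρA) = 3.839/(1808 · 0.001184) = 1.794 m/s.
Reynolds number Re = ρVD/μ = 1808 · 1.794 · 0.03882 / 0.00234 = 5.381e+04.
Re > 4000 → turbulent. Relative roughness ε/D = 0.000178/0.03882 = 0.00459. Swamee-Jain: f = 0.25/(log₁₀[0.00459/3.7 + 5.74/5.381e+04^0.9])² = 0.25/(log₁₀[0.00124 + 0.000317])² = 0.25/(-2.808)² = 0.03171.
Total minor-loss coefficient ΣK = 1·1.2 = 1.2.
ΔP = [f·L/D + ΣK]·(ρV²/2) = [0.03171·6.672/0.03882 + 1.2]·(1808·1.794²/2) = [5.45 + 1.2]·2909 = 1.935e+04 Pa.
Head loss h_f = ΔP/(ρg) = 1.935e+04/(1808·9.81) = 1.091 m.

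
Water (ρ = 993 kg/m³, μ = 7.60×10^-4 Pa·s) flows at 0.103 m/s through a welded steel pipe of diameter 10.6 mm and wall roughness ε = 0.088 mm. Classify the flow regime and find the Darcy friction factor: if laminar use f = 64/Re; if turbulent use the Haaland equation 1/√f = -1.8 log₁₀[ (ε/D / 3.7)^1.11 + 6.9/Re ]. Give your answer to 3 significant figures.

Re = ρVD/μ = 993·0.103·0.0106/0.00076 = 1427.
Re < 2300 → laminar, so f = 64/Re = 0.04486 (roughness is irrelevant in laminar flow).

f ≈ 0.0449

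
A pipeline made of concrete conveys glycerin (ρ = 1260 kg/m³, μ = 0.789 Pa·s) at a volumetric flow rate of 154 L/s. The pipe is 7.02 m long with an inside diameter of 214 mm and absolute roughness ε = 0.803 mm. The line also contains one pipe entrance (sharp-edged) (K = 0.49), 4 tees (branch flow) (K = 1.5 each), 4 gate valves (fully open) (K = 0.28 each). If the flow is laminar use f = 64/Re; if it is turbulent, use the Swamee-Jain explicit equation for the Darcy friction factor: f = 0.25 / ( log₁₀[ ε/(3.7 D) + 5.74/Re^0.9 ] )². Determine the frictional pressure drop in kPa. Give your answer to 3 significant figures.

Q = 154 L/s = 154/1000 = 0.154 m³/s.
Cross-sectional area A = πD²/4 = π(0.214)²/4 = 0.03597 m²; mean velocity V = Q/A = 0.154/0.03597 = 4.282 m/s.
Reynolds number Re = ρVD/μ = 1260 · 4.282 · 0.214 / 0.789 = 1463.
Re < 2300 → laminar flow, so f = 64/Re = 64/1463 = 0.04374 (the turbulent correlation is not needed).
Total minor-loss coefficient ΣK = 1·0.49 + 4·1.5 + 4·0.28 = 7.61.
ΔP = [f·L/D + ΣK]·(ρV²/2) = [0.04374·7.02/0.214 + 7.61]·(1260·4.282²/2) = [1.435 + 7.61]·1.155e+04 = 1.045e+05 Pa.
ΔP = 1.045e+05 Pa = 104 kPa.

ΔP ≈ 104 kPa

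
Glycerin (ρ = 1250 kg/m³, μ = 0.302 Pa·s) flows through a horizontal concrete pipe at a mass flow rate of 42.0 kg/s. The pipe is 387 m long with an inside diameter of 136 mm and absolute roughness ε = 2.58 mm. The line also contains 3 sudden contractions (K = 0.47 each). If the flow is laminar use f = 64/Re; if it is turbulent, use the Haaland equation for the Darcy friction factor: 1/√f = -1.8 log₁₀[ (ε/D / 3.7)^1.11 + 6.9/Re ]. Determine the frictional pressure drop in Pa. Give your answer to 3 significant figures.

A = πD²/4 = π(0.136)²/4 = 0.01453 m²; mean velocity V = ṁ/(ρA) = 42/(1250 · 0.01453) = 2.313 m/s.
Reynolds number Re = ρVD/μ = 1250 · 2.313 · 0.136 / 0.302 = 1302.
Re < 2300 → laminar flow, so f = 64/Re = 64/1302 = 0.04915 (the turbulent correlation is not needed).
Total minor-loss coefficient ΣK = 3·0.47 = 1.41.
ΔP = [f·L/D + ΣK]·(ρV²/2) = [0.04915·387/0.136 + 1.41]·(1250·2.313²/2) = [139.9 + 1.41]·3344 = 4.724e+05 Pa.

ΔP ≈ 472000 Pa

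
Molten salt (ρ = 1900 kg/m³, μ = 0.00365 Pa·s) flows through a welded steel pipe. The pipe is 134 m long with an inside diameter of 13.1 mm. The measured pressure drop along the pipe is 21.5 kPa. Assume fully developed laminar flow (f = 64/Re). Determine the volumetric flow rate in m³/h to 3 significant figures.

Q ≈ 0.114 m³/h

For laminar flow, f = 64/Re with Re = ρVD/μ, so Darcy-Weisbach reduces to ΔP = 32μLV/D². Solving for V: V = ΔP·D²/(32μL) = 2.15e+04·(0.0131)²/(32·0.00365·134) = 0.2357 m/s.
Check: Re = ρVD/μ = 1900·0.2357·0.0131/0.00365 = 1608 < 2300, so the laminar assumption holds.
Q = V·A = 0.2357·(π/4·0.0131²) = 3.177e-05 m³/s = 0.114 m³/h.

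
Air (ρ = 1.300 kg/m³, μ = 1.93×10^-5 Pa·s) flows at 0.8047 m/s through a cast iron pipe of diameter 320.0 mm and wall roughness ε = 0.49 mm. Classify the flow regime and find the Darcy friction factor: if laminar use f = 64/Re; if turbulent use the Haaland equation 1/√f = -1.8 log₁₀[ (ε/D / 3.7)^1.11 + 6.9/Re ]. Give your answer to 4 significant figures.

f ≈ 0.02937

Re = ρVD/μ = 1.3·0.8047·0.32/1.93e-05 = 1.734e+04.
Re > 4000 → turbulent. ε/D = 0.00049/0.32 = 0.00153; Haaland: 1/√f = -1.8 log₁₀[0.000176 + 0.000398] = 5.835, so f = 0.02937.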